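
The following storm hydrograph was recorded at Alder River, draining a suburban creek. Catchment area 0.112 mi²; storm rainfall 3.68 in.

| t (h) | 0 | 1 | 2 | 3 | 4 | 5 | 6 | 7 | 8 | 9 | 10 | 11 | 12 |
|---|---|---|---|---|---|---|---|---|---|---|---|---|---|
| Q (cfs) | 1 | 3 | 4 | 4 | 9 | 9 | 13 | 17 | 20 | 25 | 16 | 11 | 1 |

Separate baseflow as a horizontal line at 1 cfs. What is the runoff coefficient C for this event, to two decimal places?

ΣQ_DR = 120.0 cfs; V = ΣQ_DR·Δt = 4.320 × 10^5 ft³.
Runoff depth d = V / A = 1.660 in.
C = d / P = 1.660 / 3.68 = 0.45.

C ≈ 0.45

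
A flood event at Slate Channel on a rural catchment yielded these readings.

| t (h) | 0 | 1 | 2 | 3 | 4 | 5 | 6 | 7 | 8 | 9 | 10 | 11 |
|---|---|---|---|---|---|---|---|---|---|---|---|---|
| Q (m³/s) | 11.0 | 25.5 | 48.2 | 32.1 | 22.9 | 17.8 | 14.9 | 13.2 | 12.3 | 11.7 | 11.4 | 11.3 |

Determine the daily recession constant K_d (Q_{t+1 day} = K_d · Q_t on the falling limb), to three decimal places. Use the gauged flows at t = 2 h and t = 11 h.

Between t = 2 h and t = 11 h the flow falls from 48.2 to 11.3 m³/s over 9×1 h = 9 h.
Per-interval ratio K = (11.3/48.2)^(1/9) = 0.8511; K_d = K^(24/1) = 0.021.

K_d ≈ 0.021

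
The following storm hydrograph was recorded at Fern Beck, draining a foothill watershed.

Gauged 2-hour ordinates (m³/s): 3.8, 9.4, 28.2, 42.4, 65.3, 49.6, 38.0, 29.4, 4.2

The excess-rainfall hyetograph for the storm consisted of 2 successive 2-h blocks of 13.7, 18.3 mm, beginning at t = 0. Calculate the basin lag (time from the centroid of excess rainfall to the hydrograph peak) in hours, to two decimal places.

Centroid of excess rainfall: t_c = Σ P_i·t̄_i / ΣP_i = 2.1438 h (block centres at 1, 3 h).
Hydrograph peak occurs at t = 8 h, so basin lag t_L = 8 − 2.1438 = 5.86 h.

t_L ≈ 5.86 h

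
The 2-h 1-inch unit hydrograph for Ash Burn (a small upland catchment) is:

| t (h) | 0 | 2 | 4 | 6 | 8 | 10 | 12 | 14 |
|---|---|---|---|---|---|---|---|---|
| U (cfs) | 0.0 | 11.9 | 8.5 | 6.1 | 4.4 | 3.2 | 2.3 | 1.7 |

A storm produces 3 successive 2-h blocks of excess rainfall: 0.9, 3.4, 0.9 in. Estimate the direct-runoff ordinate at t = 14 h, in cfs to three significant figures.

Q ≈ 12.2 cfs

By discrete convolution, Q_j = Σ (P_i / 1 in) · U_{j−i}.
At t = 14 h (j=7): Q = (0.9/1)·1.7 + (3.4/1)·2.3 + (0.9/1)·3.2 = 12.2 cfs.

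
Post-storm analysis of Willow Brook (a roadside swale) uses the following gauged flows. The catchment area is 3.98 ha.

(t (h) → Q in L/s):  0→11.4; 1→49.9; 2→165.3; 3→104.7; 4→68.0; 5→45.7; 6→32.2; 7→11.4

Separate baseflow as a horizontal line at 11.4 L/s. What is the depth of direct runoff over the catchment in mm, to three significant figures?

Direct runoff: 0.0, 38.5, 153.9, 93.3, 56.6, 34.3, 20.8, 0.0 L/s; ΣQ_DR = 397.4 L/s.
V = ΣQ_DR · Δt = 397.4 × 3600 s = 1.431 × 10^6 L.
Over A = 3.98 ha, depth = V / A = 35.9 mm.

d ≈ 35.9 mm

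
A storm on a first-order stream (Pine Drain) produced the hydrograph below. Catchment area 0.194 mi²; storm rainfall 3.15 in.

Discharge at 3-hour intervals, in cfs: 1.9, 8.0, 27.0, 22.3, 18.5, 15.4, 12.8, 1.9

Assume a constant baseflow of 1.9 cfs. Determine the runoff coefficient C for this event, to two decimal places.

C ≈ 0.70

ΣQ_DR = 92.60 cfs; V = ΣQ_DR·Δt = 1.000 × 10^6 ft³.
Runoff depth d = V / A = 2.219 in.
C = d / P = 2.219 / 3.15 = 0.70.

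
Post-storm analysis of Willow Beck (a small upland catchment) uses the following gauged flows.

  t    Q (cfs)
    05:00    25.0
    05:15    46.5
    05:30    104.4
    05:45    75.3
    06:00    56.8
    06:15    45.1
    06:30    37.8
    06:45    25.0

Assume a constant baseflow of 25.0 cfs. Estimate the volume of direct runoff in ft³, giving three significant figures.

Direct-runoff ordinates (Q − Q_b): 0.0, 21.5, 79.4, 50.3, 31.8, 20.1, 12.8, 0.0 cfs.
ΣQ_DR = 215.9 cfs.
With Δt = 0.25 h = 900 s, V = ΣQ_DR · Δt = 215.9 × 900 = 1.94 × 10^5 ft³.

V ≈ 1.94 × 10^5 ft³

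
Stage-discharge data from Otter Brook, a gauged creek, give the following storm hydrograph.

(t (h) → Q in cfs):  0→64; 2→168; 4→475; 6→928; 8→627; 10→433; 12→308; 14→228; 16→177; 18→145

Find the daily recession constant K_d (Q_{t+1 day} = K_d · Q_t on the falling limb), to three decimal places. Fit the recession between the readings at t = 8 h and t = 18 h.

Between t = 8 h and t = 18 h the flow falls from 627 to 145 cfs over 5×2 h = 10 h.
Per-interval ratio K = (145/627)^(1/5) = 0.7461; K_d = K^(24/2) = 0.030.

K_d ≈ 0.030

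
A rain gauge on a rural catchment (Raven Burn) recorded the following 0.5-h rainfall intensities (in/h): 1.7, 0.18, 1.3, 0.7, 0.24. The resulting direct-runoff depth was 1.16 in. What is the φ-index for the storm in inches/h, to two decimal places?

φ ≈ 0.46 in/h

Only the 3 blocks with intensity above φ contribute runoff: 1.7, 1.3, 0.7 in/h.
Σ(I−φ)·Δt = d  ⇒  (1.7+1.3+0.7 − 3φ)·0.5 = 1.16
φ = (3.700 − 1.16/0.5) / 3 = 0.46 in/h.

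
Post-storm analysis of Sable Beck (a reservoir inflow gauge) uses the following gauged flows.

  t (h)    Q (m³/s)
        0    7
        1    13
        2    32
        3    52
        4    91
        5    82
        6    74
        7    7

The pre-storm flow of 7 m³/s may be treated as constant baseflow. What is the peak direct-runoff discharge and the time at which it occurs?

Q_p = 84.0 m³/s at t = 4 h

Subtracting baseflow gives direct-runoff ordinates: 0.0, 6.0, 25.0, 45.0, 84.0, 75.0, 67.0, 0.0 m³/s.
The maximum is 84.0 m³/s, occurring at the reading for t = 4 h.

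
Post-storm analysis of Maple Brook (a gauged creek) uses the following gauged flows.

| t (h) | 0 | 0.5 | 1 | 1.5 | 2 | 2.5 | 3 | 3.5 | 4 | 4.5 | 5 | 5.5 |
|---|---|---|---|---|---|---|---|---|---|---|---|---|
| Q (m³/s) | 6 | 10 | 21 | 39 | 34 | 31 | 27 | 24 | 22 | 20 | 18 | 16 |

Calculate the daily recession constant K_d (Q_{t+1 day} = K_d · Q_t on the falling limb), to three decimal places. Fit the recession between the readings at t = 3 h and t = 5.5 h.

Between t = 3 h and t = 5.5 h the flow falls from 27 to 16 m³/s over 5×0.5 h = 2.5 h.
Per-interval ratio K = (16/27)^(1/5) = 0.9006; K_d = K^(24/0.5) = 0.007.

K_d ≈ 0.007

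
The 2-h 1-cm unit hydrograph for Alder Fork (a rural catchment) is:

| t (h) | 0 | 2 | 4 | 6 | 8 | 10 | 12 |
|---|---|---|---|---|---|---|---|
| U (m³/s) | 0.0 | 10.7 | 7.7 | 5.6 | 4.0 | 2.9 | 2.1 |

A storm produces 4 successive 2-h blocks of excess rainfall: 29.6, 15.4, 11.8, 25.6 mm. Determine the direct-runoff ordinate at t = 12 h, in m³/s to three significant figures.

By discrete convolution, Q_j = Σ (P_i / 10 mm) · U_{j−i}.
At t = 12 h (j=6): Q = (29.6/10)·2.1 + (15.4/10)·2.9 + (11.8/10)·4.0 + (25.6/10)·5.6 = 29.7 m³/s.

Q ≈ 29.7 m³/s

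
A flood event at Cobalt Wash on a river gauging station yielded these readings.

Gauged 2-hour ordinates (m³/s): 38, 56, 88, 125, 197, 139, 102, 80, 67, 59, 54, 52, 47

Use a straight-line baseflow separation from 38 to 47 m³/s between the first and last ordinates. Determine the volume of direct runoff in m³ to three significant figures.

Direct-runoff ordinates (Q − Q_b): 0.00, 17.25, 48.50, 84.75, 156.00, 97.25, 59.50, 36.75, 23.00, 14.25, 8.50, 5.75, 0.00 m³/s.
ΣQ_DR = 551.5 m³/s.
With Δt = 2 h = 7200 s, V = ΣQ_DR · Δt = 551.5 × 7200 = 3.97 × 10^6 m³.

V ≈ 3.97 × 10^6 m³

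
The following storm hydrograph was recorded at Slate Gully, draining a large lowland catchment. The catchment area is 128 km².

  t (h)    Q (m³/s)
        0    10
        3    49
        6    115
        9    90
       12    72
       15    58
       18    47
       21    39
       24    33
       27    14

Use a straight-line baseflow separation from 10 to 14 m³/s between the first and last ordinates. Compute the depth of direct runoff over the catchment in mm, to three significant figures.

Direct runoff: 0.00, 38.56, 104.11, 78.67, 60.22, 45.78, 34.33, 25.89, 19.44, 0.00 m³/s; ΣQ_DR = 407.0 m³/s.
V = ΣQ_DR · Δt = 407.0 × 10800 s = 4.396 × 10^6 m³.
Over A = 128 km², depth = V / A = 34.3 mm.

d ≈ 34.3 mm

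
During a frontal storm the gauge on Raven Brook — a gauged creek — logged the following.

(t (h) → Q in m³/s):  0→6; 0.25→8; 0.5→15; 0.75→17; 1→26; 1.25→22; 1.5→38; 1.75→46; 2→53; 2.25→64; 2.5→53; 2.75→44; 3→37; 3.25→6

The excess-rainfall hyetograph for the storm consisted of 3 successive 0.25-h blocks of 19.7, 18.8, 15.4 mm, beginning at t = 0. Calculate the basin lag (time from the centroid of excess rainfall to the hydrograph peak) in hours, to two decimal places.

Centroid of excess rainfall: t_c = Σ P_i·t̄_i / ΣP_i = 0.3551 h (block centres at 0.125, 0.375, 0.625 h).
Hydrograph peak occurs at t = 2.25 h, so basin lag t_L = 2.25 − 0.3551 = 1.89 h.

t_L ≈ 1.89 h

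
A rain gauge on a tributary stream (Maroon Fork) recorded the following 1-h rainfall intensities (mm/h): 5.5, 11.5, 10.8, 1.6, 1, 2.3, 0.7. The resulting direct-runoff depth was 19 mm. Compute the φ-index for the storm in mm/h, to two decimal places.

φ ≈ 2.93 mm/h

Only the 3 blocks with intensity above φ contribute runoff: 5.5, 11.5, 10.8 mm/h.
Σ(I−φ)·Δt = d  ⇒  (5.5+11.5+10.8 − 3φ)·1 = 19
φ = (27.80 − 19/1) / 3 = 2.93 mm/h.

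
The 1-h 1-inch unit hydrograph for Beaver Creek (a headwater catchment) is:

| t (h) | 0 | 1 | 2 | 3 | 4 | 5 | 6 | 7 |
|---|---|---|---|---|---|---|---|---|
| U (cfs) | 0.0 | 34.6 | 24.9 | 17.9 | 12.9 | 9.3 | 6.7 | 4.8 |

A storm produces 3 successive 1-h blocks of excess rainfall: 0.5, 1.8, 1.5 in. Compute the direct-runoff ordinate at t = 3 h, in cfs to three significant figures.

Q ≈ 106 cfs

By discrete convolution, Q_j = Σ (P_i / 1 in) · U_{j−i}.
At t = 3 h (j=3): Q = (0.5/1)·17.9 + (1.8/1)·24.9 + (1.5/1)·34.6 = 106 cfs.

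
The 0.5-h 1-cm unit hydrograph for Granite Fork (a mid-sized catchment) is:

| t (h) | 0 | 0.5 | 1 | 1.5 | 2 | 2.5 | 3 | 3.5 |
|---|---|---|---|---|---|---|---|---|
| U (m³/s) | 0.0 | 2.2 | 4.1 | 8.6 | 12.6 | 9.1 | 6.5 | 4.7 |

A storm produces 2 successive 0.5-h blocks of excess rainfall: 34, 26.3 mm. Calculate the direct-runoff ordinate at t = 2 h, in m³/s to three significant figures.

By discrete convolution, Q_j = Σ (P_i / 10 mm) · U_{j−i}.
At t = 2 h (j=4): Q = (34/10)·12.6 + (26.3/10)·8.6 = 65.5 m³/s.

Q ≈ 65.5 m³/s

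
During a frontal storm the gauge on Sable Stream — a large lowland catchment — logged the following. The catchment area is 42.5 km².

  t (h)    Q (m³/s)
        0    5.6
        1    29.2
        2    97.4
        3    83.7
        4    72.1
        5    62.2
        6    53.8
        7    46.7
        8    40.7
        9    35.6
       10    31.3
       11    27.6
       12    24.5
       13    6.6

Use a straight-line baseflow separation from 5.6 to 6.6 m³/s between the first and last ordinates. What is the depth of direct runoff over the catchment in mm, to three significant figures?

d ≈ 45.0 mm

Direct runoff: 0.00, 23.52, 91.65, 77.87, 66.19, 56.22, 47.74, 40.56, 34.48, 29.31, 24.93, 21.15, 17.98, 0.00 m³/s; ΣQ_DR = 531.6 m³/s.
V = ΣQ_DR · Δt = 531.6 × 3600 s = 1.914 × 10^6 m³.
Over A = 42.5 km², depth = V / A = 45.0 mm.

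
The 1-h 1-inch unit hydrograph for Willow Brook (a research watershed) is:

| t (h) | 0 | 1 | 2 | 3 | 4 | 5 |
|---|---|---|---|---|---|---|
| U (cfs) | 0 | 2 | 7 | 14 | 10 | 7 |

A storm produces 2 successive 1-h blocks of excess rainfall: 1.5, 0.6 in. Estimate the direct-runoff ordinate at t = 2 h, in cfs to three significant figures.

By discrete convolution, Q_j = Σ (P_i / 1 in) · U_{j−i}.
At t = 2 h (j=2): Q = (1.5/1)·7 + (0.6/1)·2 = 11.7 cfs.

Q ≈ 11.7 cfs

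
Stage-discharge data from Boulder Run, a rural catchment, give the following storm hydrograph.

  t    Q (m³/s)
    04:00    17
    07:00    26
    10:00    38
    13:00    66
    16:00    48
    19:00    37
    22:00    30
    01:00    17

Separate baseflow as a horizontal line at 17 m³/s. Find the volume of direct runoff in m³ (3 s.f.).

Direct-runoff ordinates (Q − Q_b): 0.0, 9.0, 21.0, 49.0, 31.0, 20.0, 13.0, 0.0 m³/s.
ΣQ_DR = 143.0 m³/s.
With Δt = 3 h = 10800 s, V = ΣQ_DR · Δt = 143.0 × 10800 = 1.54 × 10^6 m³.

V ≈ 1.54 × 10^6 m³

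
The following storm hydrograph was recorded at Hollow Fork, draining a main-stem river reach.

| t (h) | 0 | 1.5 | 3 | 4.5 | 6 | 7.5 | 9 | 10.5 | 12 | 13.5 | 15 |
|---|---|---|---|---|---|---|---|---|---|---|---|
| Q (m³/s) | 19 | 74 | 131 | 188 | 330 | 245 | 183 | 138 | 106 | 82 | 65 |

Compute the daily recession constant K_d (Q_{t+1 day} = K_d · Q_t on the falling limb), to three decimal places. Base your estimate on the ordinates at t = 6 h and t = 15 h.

K_d ≈ 0.013

Between t = 6 h and t = 15 h the flow falls from 330 to 65 m³/s over 6×1.5 h = 9 h.
Per-interval ratio K = (65/330)^(1/6) = 0.7628; K_d = K^(24/1.5) = 0.013.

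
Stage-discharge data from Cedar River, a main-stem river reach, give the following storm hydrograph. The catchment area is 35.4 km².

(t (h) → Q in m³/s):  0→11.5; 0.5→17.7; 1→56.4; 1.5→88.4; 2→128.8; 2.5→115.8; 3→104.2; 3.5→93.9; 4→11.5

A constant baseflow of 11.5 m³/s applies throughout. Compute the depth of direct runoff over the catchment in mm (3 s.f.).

Direct runoff: 0.0, 6.2, 44.9, 76.9, 117.3, 104.3, 92.7, 82.4, 0.0 m³/s; ΣQ_DR = 524.7 m³/s.
V = ΣQ_DR · Δt = 524.7 × 1800 s = 9.445 × 10^5 m³.
Over A = 35.4 km², depth = V / A = 26.7 mm.

d ≈ 26.7 mm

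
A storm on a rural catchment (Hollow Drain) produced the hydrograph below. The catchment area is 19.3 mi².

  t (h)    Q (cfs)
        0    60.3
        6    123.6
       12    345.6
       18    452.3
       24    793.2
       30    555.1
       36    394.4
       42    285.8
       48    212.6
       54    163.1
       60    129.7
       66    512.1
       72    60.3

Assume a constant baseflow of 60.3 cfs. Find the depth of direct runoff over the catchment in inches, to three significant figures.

d ≈ 1.59 in

Direct runoff: 0.0, 63.3, 285.3, 392.0, 732.9, 494.8, 334.1, 225.5, 152.3, 102.8, 69.4, 451.8, 0.0 cfs; ΣQ_DR = 3304 cfs.
V = ΣQ_DR · Δt = 3304 × 21600 s = 7.137 × 10^7 ft³.
Over A = 19.3 mi², depth = V / A = 1.59 in.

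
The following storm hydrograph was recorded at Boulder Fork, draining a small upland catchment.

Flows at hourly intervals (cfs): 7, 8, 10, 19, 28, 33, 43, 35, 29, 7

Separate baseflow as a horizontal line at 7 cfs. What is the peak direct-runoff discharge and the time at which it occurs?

Q_p = 36.0 cfs at t = 6 h

Subtracting baseflow gives direct-runoff ordinates: 0.0, 1.0, 3.0, 12.0, 21.0, 26.0, 36.0, 28.0, 22.0, 0.0 cfs.
The maximum is 36.0 cfs, occurring at the reading for t = 6 h.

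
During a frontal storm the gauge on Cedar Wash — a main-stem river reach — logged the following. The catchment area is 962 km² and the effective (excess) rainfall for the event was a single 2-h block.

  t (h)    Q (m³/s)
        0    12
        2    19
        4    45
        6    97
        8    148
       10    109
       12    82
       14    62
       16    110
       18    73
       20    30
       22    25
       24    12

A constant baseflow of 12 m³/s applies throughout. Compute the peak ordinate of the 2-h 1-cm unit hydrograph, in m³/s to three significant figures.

U_p ≈ 272 m³/s

Direct runoff: 0.0, 7.0, 33.0, 85.0, 136.0, 97.0, 70.0, 50.0, 98.0, 61.0, 18.0, 13.0, 0.0 m³/s; ΣQ_DR = 668.0 m³/s, peak = 136.0 m³/s.
Runoff depth d = ΣQ_DR·Δt / A = 668.0 × 7200 / (962 km²) = 5.000 mm.
The 1-cm UH is the DRH scaled by (10 mm)/d, so U_p = 136.0 × 10/5.000 = 272 m³/s.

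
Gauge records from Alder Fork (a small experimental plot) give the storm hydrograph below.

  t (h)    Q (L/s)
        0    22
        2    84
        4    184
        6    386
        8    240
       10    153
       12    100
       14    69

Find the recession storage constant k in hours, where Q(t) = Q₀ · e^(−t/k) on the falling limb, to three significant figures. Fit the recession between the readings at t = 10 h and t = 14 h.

k ≈ 5.02 h

On the falling limb, Q drops from 153 to 69 L/s between t = 10 h and t = 14 h (Δt = 4 h).
k = −Δt / ln(Q₂/Q₁) = −4 / ln(69/153) = 5.02 h.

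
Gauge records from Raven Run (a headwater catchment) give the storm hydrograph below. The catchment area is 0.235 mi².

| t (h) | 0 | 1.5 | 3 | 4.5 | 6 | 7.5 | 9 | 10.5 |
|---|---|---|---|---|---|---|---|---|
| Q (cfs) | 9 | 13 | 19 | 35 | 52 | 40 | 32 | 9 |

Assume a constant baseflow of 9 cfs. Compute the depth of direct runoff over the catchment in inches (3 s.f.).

d ≈ 1.36 in

Direct runoff: 0.0, 4.0, 10.0, 26.0, 43.0, 31.0, 23.0, 0.0 cfs; ΣQ_DR = 137.0 cfs.
V = ΣQ_DR · Δt = 137.0 × 5400 s = 7.398 × 10^5 ft³.
Over A = 0.235 mi², depth = V / A = 1.36 in.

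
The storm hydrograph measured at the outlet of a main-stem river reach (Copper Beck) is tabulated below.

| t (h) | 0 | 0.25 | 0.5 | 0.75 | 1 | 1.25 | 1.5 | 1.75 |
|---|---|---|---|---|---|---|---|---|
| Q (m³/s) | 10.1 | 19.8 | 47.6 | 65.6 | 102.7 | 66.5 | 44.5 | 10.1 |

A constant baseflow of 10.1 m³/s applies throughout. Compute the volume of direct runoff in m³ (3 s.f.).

V ≈ 2.57 × 10^5 m³

Direct-runoff ordinates (Q − Q_b): 0.0, 9.7, 37.5, 55.5, 92.6, 56.4, 34.4, 0.0 m³/s.
ΣQ_DR = 286.1 m³/s.
With Δt = 0.25 h = 900 s, V = ΣQ_DR · Δt = 286.1 × 900 = 2.57 × 10^5 m³.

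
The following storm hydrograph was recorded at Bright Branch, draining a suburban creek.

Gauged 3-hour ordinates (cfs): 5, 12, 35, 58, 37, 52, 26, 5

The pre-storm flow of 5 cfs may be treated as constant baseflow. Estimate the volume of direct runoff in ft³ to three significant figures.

V ≈ 2.05 × 10^6 ft³

Direct-runoff ordinates (Q − Q_b): 0.0, 7.0, 30.0, 53.0, 32.0, 47.0, 21.0, 0.0 cfs.
ΣQ_DR = 190.0 cfs.
With Δt = 3 h = 10800 s, V = ΣQ_DR · Δt = 190.0 × 10800 = 2.05 × 10^6 ft³.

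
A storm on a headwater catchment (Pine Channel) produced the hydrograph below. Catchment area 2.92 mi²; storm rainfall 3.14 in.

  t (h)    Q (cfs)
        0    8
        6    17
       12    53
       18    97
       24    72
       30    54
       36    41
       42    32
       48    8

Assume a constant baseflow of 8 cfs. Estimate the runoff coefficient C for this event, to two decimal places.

ΣQ_DR = 310.0 cfs; V = ΣQ_DR·Δt = 6.696 × 10^6 ft³.
Runoff depth d = V / A = 0.9871 in.
C = d / P = 0.9871 / 3.14 = 0.31.

C ≈ 0.31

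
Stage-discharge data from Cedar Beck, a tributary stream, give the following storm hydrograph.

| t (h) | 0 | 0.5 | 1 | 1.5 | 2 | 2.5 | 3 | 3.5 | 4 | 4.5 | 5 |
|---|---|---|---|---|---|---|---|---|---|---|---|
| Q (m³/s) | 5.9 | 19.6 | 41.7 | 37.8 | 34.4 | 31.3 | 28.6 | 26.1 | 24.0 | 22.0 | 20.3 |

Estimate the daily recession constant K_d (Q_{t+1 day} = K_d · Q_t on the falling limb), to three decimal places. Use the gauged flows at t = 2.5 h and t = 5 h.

Between t = 2.5 h and t = 5 h the flow falls from 31.3 to 20.3 m³/s over 5×0.5 h = 2.5 h.
Per-interval ratio K = (20.3/31.3)^(1/5) = 0.9170; K_d = K^(24/0.5) = 0.016.

K_d ≈ 0.016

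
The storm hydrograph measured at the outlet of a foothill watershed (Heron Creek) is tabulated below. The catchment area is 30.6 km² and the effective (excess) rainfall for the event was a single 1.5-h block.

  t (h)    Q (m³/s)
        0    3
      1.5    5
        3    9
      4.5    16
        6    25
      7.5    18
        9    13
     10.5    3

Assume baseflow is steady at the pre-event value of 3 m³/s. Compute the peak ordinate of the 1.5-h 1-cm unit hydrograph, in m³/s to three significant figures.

Direct runoff: 0.0, 2.0, 6.0, 13.0, 22.0, 15.0, 10.0, 0.0 m³/s; ΣQ_DR = 68.00 m³/s, peak = 22.0 m³/s.
Runoff depth d = ΣQ_DR·Δt / A = 68.00 × 5400 / (30.6 km²) = 12.00 mm.
The 1-cm UH is the DRH scaled by (10 mm)/d, so U_p = 22.0 × 10/12.00 = 18.3 m³/s.

U_p ≈ 18.3 m³/s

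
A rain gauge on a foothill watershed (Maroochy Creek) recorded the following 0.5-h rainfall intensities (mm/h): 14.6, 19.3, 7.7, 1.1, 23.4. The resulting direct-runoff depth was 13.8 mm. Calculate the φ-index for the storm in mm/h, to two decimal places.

Only the 3 blocks with intensity above φ contribute runoff: 14.6, 19.3, 23.4 mm/h.
Σ(I−φ)·Δt = d  ⇒  (14.6+19.3+23.4 − 3φ)·0.5 = 13.8
φ = (57.30 − 13.8/0.5) / 3 = 9.90 mm/h.

φ ≈ 9.90 mm/h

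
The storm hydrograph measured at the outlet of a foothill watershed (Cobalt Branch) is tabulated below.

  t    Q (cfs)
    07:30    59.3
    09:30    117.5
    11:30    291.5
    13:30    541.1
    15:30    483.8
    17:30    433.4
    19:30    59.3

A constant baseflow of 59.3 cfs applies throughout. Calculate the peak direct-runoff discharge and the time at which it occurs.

Q_p = 481.8 cfs at t = 13:30

Subtracting baseflow gives direct-runoff ordinates: 0.0, 58.2, 232.2, 481.8, 424.5, 374.1, 0.0 cfs.
The maximum is 481.8 cfs, occurring at the reading for t = 13:30.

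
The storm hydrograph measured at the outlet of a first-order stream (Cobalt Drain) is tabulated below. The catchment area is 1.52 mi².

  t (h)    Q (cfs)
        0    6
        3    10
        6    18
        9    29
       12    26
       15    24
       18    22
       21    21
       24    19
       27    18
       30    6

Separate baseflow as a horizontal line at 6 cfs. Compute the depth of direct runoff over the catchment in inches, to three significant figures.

d ≈ 0.407 in

Direct runoff: 0.0, 4.0, 12.0, 23.0, 20.0, 18.0, 16.0, 15.0, 13.0, 12.0, 0.0 cfs; ΣQ_DR = 133.0 cfs.
V = ΣQ_DR · Δt = 133.0 × 10800 s = 1.436 × 10^6 ft³.
Over A = 1.52 mi², depth = V / A = 0.407 in.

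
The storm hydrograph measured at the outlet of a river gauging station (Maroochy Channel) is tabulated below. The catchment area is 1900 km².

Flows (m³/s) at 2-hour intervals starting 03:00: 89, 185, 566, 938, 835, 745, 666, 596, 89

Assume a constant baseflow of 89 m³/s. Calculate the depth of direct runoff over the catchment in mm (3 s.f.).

d ≈ 14.8 mm

Direct runoff: 0.0, 96.0, 477.0, 849.0, 746.0, 656.0, 577.0, 507.0, 0.0 m³/s; ΣQ_DR = 3908 m³/s.
V = ΣQ_DR · Δt = 3908 × 7200 s = 2.814 × 10^7 m³.
Over A = 1900 km², depth = V / A = 14.8 mm.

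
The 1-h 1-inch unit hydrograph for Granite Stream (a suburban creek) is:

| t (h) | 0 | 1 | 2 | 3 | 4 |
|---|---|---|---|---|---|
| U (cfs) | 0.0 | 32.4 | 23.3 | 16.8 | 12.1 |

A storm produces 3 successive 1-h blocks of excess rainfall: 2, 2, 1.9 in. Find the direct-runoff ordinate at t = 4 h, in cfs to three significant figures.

By discrete convolution, Q_j = Σ (P_i / 1 in) · U_{j−i}.
At t = 4 h (j=4): Q = (2/1)·12.1 + (2/1)·16.8 + (1.9/1)·23.3 = 102 cfs.

Q ≈ 102 cfs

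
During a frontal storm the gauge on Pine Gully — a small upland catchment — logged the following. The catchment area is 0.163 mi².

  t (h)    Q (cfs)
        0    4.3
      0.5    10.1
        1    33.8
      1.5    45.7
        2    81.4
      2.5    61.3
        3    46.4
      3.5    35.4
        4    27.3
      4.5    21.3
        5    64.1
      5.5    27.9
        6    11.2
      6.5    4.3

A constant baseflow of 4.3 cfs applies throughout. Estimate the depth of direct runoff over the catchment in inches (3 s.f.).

d ≈ 1.97 in

Direct runoff: 0.0, 5.8, 29.5, 41.4, 77.1, 57.0, 42.1, 31.1, 23.0, 17.0, 59.8, 23.6, 6.9, 0.0 cfs; ΣQ_DR = 414.3 cfs.
V = ΣQ_DR · Δt = 414.3 × 1800 s = 7.457 × 10^5 ft³.
Over A = 0.163 mi², depth = V / A = 1.97 in.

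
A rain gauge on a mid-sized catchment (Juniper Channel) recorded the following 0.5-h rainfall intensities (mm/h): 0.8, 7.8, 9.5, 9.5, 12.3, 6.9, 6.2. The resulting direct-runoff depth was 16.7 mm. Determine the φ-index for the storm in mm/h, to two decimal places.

Only the 6 blocks with intensity above φ contribute runoff: 7.8, 9.5, 9.5, 12.3, 6.9, 6.2 mm/h.
Σ(I−φ)·Δt = d  ⇒  (7.8+9.5+9.5+12.3+6.9+6.2 − 6φ)·0.5 = 16.7
φ = (52.20 − 16.7/0.5) / 6 = 3.13 mm/h.

φ ≈ 3.13 mm/h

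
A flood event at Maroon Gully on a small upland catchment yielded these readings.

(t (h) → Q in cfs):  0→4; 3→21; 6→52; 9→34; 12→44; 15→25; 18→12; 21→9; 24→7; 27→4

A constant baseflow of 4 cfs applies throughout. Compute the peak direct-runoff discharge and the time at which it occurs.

Subtracting baseflow gives direct-runoff ordinates: 0.0, 17.0, 48.0, 30.0, 40.0, 21.0, 8.0, 5.0, 3.0, 0.0 cfs.
The maximum is 48.0 cfs, occurring at the reading for t = 6 h.

Q_p = 48.0 cfs at t = 6 h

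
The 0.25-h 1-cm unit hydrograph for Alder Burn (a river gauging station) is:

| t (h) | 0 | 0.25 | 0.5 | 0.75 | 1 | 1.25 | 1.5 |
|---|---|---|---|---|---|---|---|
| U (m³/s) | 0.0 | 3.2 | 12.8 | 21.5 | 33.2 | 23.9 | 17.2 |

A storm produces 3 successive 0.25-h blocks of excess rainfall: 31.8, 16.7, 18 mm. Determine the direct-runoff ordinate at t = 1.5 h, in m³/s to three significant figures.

By discrete convolution, Q_j = Σ (P_i / 10 mm) · U_{j−i}.
At t = 1.5 h (j=6): Q = (31.8/10)·17.2 + (16.7/10)·23.9 + (18/10)·33.2 = 154 m³/s.

Q ≈ 154 m³/s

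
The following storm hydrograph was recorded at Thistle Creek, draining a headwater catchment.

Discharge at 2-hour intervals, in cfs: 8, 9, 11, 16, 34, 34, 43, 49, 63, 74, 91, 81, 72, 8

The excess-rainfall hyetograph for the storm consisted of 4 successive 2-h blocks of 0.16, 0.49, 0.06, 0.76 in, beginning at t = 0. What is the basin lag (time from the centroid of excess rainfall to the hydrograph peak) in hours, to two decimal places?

Centroid of excess rainfall: t_c = Σ P_i·t̄_i / ΣP_i = 4.9320 h (block centres at 1, 3, 5, 7 h).
Hydrograph peak occurs at t = 20 h, so basin lag t_L = 20 − 4.9320 = 15.07 h.

t_L ≈ 15.07 h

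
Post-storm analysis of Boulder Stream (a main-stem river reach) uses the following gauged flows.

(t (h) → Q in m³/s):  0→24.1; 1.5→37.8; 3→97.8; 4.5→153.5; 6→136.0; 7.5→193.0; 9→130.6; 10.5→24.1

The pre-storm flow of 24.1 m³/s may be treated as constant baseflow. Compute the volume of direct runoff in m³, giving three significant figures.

V ≈ 3.26 × 10^6 m³

Direct-runoff ordinates (Q − Q_b): 0.0, 13.7, 73.7, 129.4, 111.9, 168.9, 106.5, 0.0 m³/s.
ΣQ_DR = 604.1 m³/s.
With Δt = 1.5 h = 5400 s, V = ΣQ_DR · Δt = 604.1 × 5400 = 3.26 × 10^6 m³.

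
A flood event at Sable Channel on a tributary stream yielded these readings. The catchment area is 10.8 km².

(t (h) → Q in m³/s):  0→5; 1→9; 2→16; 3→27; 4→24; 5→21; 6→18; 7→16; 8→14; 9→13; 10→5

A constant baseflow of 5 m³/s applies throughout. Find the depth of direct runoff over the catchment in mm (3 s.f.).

Direct runoff: 0.0, 4.0, 11.0, 22.0, 19.0, 16.0, 13.0, 11.0, 9.0, 8.0, 0.0 m³/s; ΣQ_DR = 113.0 m³/s.
V = ΣQ_DR · Δt = 113.0 × 3600 s = 4.068 × 10^5 m³.
Over A = 10.8 km², depth = V / A = 37.7 mm.

d ≈ 37.7 mm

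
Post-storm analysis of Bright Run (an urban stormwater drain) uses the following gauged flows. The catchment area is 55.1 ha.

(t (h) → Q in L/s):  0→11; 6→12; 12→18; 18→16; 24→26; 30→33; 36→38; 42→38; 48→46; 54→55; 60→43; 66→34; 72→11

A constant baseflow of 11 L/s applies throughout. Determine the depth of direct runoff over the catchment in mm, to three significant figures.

Direct runoff: 0.0, 1.0, 7.0, 5.0, 15.0, 22.0, 27.0, 27.0, 35.0, 44.0, 32.0, 23.0, 0.0 L/s; ΣQ_DR = 238.0 L/s.
V = ΣQ_DR · Δt = 238.0 × 21600 s = 5.141 × 10^6 L.
Over A = 55.1 ha, depth = V / A = 9.33 mm.

d ≈ 9.33 mm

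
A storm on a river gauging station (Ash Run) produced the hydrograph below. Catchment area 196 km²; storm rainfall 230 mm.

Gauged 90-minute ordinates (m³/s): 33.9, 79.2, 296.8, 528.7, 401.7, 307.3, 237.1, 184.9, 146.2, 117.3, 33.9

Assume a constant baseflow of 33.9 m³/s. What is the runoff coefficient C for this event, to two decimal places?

C ≈ 0.24

ΣQ_DR = 1994 m³/s; V = ΣQ_DR·Δt = 1.077 × 10^7 m³.
Runoff depth d = V / A = 54.94 mm.
C = d / P = 54.94 / 230 = 0.24.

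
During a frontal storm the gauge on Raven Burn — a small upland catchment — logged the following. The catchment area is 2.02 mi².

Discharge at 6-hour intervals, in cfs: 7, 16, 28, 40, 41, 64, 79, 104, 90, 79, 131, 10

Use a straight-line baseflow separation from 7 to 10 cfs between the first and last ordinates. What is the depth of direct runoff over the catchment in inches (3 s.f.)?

Direct runoff: 0.00, 8.73, 20.45, 32.18, 32.91, 55.64, 70.36, 95.09, 80.82, 69.55, 121.27, 0.00 cfs; ΣQ_DR = 587.0 cfs.
V = ΣQ_DR · Δt = 587.0 × 21600 s = 1.268 × 10^7 ft³.
Over A = 2.02 mi², depth = V / A = 2.70 in.

d ≈ 2.70 in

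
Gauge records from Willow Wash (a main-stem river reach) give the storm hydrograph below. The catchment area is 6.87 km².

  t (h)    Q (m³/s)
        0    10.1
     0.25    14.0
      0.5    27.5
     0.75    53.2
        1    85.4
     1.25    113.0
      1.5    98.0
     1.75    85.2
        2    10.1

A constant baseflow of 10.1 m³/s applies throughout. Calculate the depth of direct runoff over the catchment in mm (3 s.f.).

d ≈ 53.1 mm

Direct runoff: 0.0, 3.9, 17.4, 43.1, 75.3, 102.9, 87.9, 75.1, 0.0 m³/s; ΣQ_DR = 405.6 m³/s.
V = ΣQ_DR · Δt = 405.6 × 900 s = 3.650 × 10^5 m³.
Over A = 6.87 km², depth = V / A = 53.1 mm.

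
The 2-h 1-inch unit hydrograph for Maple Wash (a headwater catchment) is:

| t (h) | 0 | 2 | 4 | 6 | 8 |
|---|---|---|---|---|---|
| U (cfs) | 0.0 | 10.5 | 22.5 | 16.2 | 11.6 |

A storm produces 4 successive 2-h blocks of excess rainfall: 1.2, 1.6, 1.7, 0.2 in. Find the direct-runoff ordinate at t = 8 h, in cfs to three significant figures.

Q ≈ 80.2 cfs

By discrete convolution, Q_j = Σ (P_i / 1 in) · U_{j−i}.
At t = 8 h (j=4): Q = (1.2/1)·11.6 + (1.6/1)·16.2 + (1.7/1)·22.5 + (0.2/1)·10.5 = 80.2 cfs.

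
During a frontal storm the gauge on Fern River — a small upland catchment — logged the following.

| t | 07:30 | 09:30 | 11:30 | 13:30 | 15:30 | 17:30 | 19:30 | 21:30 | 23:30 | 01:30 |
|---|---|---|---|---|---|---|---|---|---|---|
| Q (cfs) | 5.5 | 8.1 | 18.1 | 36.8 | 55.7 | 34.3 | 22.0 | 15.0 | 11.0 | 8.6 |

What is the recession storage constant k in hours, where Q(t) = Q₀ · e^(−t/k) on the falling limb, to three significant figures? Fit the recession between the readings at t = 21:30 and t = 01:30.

k ≈ 7.19 h

On the falling limb, Q drops from 15.0 to 8.6 cfs between t = 21:30 and t = 01:30 (Δt = 4 h).
k = −Δt / ln(Q₂/Q₁) = −4 / ln(8.6/15.0) = 7.19 h.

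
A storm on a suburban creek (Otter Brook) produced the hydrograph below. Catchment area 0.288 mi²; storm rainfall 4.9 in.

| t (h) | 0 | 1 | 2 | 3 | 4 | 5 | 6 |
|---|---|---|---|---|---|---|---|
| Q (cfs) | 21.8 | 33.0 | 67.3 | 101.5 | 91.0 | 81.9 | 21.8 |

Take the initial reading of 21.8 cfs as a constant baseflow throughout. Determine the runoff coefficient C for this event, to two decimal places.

ΣQ_DR = 265.7 cfs; V = ΣQ_DR·Δt = 9.565 × 10^5 ft³.
Runoff depth d = V / A = 1.430 in.
C = d / P = 1.430 / 4.9 = 0.29.

C ≈ 0.29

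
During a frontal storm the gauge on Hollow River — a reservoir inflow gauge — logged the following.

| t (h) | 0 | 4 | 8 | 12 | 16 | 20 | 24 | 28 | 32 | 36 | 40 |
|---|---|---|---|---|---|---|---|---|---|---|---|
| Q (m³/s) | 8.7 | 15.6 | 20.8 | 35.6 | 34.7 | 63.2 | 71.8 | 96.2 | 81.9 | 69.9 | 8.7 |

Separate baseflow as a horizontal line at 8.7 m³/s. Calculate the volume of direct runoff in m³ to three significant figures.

Direct-runoff ordinates (Q − Q_b): 0.0, 6.9, 12.1, 26.9, 26.0, 54.5, 63.1, 87.5, 73.2, 61.2, 0.0 m³/s.
ΣQ_DR = 411.4 m³/s.
With Δt = 4 h = 14400 s, V = ΣQ_DR · Δt = 411.4 × 14400 = 5.92 × 10^6 m³.

V ≈ 5.92 × 10^6 m³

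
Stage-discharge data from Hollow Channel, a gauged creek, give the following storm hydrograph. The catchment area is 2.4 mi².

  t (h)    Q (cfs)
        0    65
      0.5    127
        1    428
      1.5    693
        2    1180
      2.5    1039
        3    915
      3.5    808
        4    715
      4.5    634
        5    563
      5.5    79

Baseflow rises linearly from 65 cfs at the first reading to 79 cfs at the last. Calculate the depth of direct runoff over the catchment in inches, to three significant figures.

d ≈ 2.06 in

Direct runoff: 0.00, 60.73, 360.45, 624.18, 1109.91, 967.64, 842.36, 734.09, 639.82, 557.55, 485.27, 0.00 cfs; ΣQ_DR = 6382 cfs.
V = ΣQ_DR · Δt = 6382 × 1800 s = 1.149 × 10^7 ft³.
Over A = 2.4 mi², depth = V / A = 2.06 in.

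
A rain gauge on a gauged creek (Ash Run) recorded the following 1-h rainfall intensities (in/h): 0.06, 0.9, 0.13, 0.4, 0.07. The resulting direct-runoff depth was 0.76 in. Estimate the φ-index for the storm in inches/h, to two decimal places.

φ ≈ 0.27 in/h

Only the 2 blocks with intensity above φ contribute runoff: 0.9, 0.4 in/h.
Σ(I−φ)·Δt = d  ⇒  (0.9+0.4 − 2φ)·1 = 0.76
φ = (1.300 − 0.76/1) / 2 = 0.27 in/h.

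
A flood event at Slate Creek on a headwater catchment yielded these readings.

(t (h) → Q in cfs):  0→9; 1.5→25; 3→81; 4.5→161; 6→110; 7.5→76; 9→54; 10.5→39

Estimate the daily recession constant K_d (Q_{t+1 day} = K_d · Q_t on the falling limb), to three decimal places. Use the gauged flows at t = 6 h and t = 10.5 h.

K_d ≈ 0.004

Between t = 6 h and t = 10.5 h the flow falls from 110 to 39 cfs over 3×1.5 h = 4.5 h.
Per-interval ratio K = (39/110)^(1/3) = 0.7078; K_d = K^(24/1.5) = 0.004.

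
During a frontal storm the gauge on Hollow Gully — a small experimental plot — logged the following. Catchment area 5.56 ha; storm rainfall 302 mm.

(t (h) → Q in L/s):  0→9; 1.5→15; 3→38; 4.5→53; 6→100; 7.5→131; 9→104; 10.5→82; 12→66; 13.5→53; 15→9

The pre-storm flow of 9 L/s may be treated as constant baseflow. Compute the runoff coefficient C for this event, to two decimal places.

C ≈ 0.18

ΣQ_DR = 561.0 L/s; V = ΣQ_DR·Δt = 3.029 × 10^6 L.
Runoff depth d = V / A = 54.49 mm.
C = d / P = 54.49 / 302 = 0.18.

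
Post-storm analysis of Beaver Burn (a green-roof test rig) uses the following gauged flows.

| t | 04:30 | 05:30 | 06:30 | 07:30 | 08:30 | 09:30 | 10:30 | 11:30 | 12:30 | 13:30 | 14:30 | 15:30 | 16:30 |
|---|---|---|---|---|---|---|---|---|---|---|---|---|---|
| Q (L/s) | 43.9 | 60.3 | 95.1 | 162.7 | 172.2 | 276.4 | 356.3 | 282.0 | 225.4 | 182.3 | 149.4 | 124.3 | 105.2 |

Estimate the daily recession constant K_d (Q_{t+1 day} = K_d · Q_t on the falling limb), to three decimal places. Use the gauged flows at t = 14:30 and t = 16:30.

Between t = 14:30 and t = 16:30 the flow falls from 149.4 to 105.2 L/s over 2×1 h = 2 h.
Per-interval ratio K = (105.2/149.4)^(1/2) = 0.8391; K_d = K^(24/1) = 0.015.

K_d ≈ 0.015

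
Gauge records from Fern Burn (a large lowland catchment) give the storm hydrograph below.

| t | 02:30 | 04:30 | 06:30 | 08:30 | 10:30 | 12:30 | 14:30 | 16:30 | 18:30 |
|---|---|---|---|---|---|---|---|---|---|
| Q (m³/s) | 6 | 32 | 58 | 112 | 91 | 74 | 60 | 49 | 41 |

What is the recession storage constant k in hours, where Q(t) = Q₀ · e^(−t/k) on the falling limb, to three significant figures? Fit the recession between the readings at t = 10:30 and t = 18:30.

On the falling limb, Q drops from 91 to 41 m³/s between t = 10:30 and t = 18:30 (Δt = 8 h).
k = −Δt / ln(Q₂/Q₁) = −8 / ln(41/91) = 10.0 h.

k ≈ 10.0 h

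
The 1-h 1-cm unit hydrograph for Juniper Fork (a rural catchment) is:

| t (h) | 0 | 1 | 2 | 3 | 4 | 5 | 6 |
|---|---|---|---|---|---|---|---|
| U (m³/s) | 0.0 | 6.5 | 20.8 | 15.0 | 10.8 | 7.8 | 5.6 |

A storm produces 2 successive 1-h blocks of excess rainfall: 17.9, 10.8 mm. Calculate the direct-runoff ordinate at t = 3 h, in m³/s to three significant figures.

By discrete convolution, Q_j = Σ (P_i / 10 mm) · U_{j−i}.
At t = 3 h (j=3): Q = (17.9/10)·15.0 + (10.8/10)·20.8 = 49.3 m³/s.

Q ≈ 49.3 m³/s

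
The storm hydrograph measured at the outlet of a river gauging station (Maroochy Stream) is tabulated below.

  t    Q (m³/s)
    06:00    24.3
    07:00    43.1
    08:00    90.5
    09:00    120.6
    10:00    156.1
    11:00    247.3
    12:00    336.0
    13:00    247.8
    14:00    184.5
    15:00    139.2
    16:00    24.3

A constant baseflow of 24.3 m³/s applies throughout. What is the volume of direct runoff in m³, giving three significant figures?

V ≈ 4.85 × 10^6 m³

Direct-runoff ordinates (Q − Q_b): 0.0, 18.8, 66.2, 96.3, 131.8, 223.0, 311.7, 223.5, 160.2, 114.9, 0.0 m³/s.
ΣQ_DR = 1346 m³/s.
With Δt = 1 h = 3600 s, V = ΣQ_DR · Δt = 1346 × 3600 = 4.85 × 10^6 m³.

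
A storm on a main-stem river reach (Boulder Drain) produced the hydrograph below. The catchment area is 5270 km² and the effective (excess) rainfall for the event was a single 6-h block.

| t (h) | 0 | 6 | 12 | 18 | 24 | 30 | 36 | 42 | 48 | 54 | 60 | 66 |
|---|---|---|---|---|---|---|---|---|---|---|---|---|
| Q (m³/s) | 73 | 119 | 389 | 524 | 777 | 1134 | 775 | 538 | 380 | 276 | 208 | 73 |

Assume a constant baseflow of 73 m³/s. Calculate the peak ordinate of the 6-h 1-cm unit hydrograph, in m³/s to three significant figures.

Direct runoff: 0.0, 46.0, 316.0, 451.0, 704.0, 1061.0, 702.0, 465.0, 307.0, 203.0, 135.0, 0.0 m³/s; ΣQ_DR = 4390 m³/s, peak = 1061.0 m³/s.
Runoff depth d = ΣQ_DR·Δt / A = 4390 × 21600 / (5270 km²) = 17.99 mm.
The 1-cm UH is the DRH scaled by (10 mm)/d, so U_p = 1061.0 × 10/17.99 = 590 m³/s.

U_p ≈ 590 m³/s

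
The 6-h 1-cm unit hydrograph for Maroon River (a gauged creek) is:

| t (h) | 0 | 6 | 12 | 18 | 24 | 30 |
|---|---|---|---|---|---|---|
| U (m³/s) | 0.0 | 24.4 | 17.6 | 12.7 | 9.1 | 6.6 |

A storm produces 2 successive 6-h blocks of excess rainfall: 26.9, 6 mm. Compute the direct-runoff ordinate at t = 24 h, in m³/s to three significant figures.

Q ≈ 32.1 m³/s

By discrete convolution, Q_j = Σ (P_i / 10 mm) · U_{j−i}.
At t = 24 h (j=4): Q = (26.9/10)·9.1 + (6/10)·12.7 = 32.1 m³/s.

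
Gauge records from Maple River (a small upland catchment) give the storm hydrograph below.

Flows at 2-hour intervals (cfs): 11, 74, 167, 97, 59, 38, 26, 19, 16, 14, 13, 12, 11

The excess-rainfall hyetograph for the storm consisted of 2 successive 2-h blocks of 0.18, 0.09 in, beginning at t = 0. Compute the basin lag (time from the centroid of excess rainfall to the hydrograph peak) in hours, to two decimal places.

Centroid of excess rainfall: t_c = Σ P_i·t̄_i / ΣP_i = 1.6667 h (block centres at 1, 3 h).
Hydrograph peak occurs at t = 4 h, so basin lag t_L = 4 − 1.6667 = 2.33 h.

t_L ≈ 2.33 h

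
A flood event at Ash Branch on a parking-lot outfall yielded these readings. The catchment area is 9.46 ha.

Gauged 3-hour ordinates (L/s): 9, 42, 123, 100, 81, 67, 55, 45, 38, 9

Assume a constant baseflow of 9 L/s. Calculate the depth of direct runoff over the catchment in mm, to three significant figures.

d ≈ 54.7 mm

Direct runoff: 0.0, 33.0, 114.0, 91.0, 72.0, 58.0, 46.0, 36.0, 29.0, 0.0 L/s; ΣQ_DR = 479.0 L/s.
V = ΣQ_DR · Δt = 479.0 × 10800 s = 5.173 × 10^6 L.
Over A = 9.46 ha, depth = V / A = 54.7 mm.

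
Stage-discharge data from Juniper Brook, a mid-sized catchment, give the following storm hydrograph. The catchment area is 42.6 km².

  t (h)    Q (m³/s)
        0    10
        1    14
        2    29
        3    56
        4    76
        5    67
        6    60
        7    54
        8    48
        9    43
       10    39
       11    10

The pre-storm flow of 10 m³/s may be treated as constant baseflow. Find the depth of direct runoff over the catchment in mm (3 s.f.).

d ≈ 32.6 mm

Direct runoff: 0.0, 4.0, 19.0, 46.0, 66.0, 57.0, 50.0, 44.0, 38.0, 33.0, 29.0, 0.0 m³/s; ΣQ_DR = 386.0 m³/s.
V = ΣQ_DR · Δt = 386.0 × 3600 s = 1.390 × 10^6 m³.
Over A = 42.6 km², depth = V / A = 32.6 mm.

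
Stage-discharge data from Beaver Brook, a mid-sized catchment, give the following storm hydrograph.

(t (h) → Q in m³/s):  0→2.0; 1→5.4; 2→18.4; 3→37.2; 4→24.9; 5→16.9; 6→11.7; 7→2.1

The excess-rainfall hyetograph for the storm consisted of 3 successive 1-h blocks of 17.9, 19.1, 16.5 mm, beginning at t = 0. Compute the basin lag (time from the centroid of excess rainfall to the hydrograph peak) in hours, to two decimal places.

t_L ≈ 1.53 h

Centroid of excess rainfall: t_c = Σ P_i·t̄_i / ΣP_i = 1.4738 h (block centres at 0.5, 1.5, 2.5 h).
Hydrograph peak occurs at t = 3 h, so basin lag t_L = 3 − 1.4738 = 1.53 h.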